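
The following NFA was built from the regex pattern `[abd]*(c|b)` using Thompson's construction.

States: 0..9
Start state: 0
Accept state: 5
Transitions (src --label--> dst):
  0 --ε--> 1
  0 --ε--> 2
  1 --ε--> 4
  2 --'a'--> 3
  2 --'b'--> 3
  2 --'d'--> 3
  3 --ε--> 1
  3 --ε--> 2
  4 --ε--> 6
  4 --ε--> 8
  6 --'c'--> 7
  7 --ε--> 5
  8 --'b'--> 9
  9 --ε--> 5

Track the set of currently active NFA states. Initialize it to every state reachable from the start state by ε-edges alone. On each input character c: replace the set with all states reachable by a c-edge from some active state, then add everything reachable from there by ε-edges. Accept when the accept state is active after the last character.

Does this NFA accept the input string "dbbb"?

initial (ε-close {0}): {0,1,2,4,6,8}
'd' @ 1: {1,2,3,4,6,8}
'b' @ 2: {1,2,3,4,5,6,8,9}  ✓accept
'b' @ 3: {1,2,3,4,5,6,8,9}  ✓accept
'b' @ 4: {1,2,3,4,5,6,8,9}  ✓accept
end set {1,2,3,4,5,6,8,9} — state 5 in

Answer: ACCEPT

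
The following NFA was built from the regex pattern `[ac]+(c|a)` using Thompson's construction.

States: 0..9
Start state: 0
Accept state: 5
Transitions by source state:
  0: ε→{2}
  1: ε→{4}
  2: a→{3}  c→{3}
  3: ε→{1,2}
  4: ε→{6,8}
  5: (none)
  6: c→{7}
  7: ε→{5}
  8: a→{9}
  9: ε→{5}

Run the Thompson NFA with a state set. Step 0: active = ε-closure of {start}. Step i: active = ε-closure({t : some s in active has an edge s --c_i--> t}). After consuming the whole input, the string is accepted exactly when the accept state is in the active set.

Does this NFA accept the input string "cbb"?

Answer: REJECT

Trace:
initial (ε-close {0}): {0,2}
'c' @ 1: {1,2,3,4,6,8}
'b' @ 2: {}  — state set empty
rest 'b' ignored (set empty)
final: {}; accept 5 not in set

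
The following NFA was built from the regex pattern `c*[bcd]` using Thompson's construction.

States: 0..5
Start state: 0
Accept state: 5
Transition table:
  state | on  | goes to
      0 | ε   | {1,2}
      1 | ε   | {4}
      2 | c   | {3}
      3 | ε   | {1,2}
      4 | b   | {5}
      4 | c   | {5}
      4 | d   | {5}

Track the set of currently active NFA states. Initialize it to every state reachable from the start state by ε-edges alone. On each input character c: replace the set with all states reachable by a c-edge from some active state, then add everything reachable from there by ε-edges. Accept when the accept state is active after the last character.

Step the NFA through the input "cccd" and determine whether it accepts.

Answer: ACCEPT

Steps:
initial (ε-close {0}): {0,1,2,4}
'c' @ 1: {1,2,3,4,5}  (accept∈set)
'c' @ 2: {1,2,3,4,5}  (accept∈set)
'c' @ 3: {1,2,3,4,5}  (accept∈set)
'd' @ 4: {5}  (accept∈set)
end set {5} — state 5 in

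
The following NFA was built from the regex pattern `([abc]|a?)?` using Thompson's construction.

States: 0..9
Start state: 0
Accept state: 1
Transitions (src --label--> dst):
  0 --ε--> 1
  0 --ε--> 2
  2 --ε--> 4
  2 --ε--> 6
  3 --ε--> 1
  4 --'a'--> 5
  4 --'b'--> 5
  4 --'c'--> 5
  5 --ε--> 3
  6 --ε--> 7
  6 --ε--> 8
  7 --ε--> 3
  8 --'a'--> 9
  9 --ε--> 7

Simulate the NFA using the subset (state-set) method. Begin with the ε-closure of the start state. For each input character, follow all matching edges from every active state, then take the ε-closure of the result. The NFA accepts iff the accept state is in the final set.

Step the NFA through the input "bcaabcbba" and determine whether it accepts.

Answer: REJECT

Trace:
initial (ε-close {0}): {0,1,2,3,4,6,7,8}
'b' @ 1: {1,3,5}  (accept∈set)
'c' @ 2: {}  — state set empty
rest 'aabcbba' ignored (set empty)
after full input: {}  (accept=1 not in)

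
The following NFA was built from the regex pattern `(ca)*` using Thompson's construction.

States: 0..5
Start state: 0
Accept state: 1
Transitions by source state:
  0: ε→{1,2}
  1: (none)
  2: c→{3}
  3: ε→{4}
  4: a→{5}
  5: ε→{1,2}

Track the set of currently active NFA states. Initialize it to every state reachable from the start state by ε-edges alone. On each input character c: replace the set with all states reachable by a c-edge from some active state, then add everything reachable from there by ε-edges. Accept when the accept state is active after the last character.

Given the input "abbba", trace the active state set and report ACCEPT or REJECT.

Answer: REJECT

Steps:
initial (ε-close {0}): {0,1,2}
'a' @ 1: {}  — no active states
rest 'bbba' ignored (set empty)
after full input: {}  (accept=1 not in)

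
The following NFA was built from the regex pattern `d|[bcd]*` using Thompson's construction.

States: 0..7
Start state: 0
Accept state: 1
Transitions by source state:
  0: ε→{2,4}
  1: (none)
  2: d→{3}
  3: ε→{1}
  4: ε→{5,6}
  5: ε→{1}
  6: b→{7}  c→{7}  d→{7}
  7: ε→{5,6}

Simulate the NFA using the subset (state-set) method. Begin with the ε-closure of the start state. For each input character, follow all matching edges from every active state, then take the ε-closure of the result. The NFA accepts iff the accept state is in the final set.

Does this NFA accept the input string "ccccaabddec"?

initial (ε-close {0}): {0,1,2,4,5,6}
'c' @ 1: {1,5,6,7}  (accept∈set)
'c' @ 2: {1,5,6,7}  (accept∈set)
'c' @ 3: {1,5,6,7}  (accept∈set)
'c' @ 4: {1,5,6,7}  (accept∈set)
'a' @ 5: {}  — dead — no transitions
rest 'abddec' ignored (set empty)
end set {} — state 1 not in

Answer: REJECT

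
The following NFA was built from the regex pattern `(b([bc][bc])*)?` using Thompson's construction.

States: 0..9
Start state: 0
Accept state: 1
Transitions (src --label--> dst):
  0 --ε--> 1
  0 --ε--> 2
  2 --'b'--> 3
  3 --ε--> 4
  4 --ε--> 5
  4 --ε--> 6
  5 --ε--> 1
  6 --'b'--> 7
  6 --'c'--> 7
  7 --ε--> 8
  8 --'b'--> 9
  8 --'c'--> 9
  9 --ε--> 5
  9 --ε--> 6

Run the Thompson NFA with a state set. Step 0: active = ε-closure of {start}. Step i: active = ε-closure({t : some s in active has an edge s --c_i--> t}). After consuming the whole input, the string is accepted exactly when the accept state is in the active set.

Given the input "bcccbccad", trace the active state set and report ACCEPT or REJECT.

Answer: REJECT

Derivation:
start: ε-closure({0}) = {0,1,2}
'b' @ 1: {1,3,4,5,6}  ✓accept
'c' @ 2: {7,8}
'c' @ 3: {1,5,6,9}  ✓accept
'c' @ 4: {7,8}
'b' @ 5: {1,5,6,9}  ✓accept
'c' @ 6: {7,8}
'c' @ 7: {1,5,6,9}  ✓accept
'a' @ 8: {}  — no active states
rest 'd' ignored (set empty)
end set {} — state 1 not in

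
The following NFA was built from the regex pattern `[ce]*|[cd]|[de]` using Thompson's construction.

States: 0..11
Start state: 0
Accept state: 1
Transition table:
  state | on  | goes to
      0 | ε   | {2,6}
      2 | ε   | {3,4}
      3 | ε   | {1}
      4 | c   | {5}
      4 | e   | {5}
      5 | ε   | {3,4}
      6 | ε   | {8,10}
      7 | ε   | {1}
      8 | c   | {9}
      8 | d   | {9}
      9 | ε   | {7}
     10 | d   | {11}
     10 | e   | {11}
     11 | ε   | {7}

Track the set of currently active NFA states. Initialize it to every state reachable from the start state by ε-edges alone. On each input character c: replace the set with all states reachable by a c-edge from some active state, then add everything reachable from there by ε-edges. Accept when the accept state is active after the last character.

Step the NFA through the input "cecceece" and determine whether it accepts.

S₀ = ε-closure({0}) = {0,1,2,3,4,6,8,10}
'c' @ 1: {1,3,4,5,7,9}  (accept∈set)
'e' @ 2: {1,3,4,5}  (accept∈set)
'c' @ 3: {1,3,4,5}  (accept∈set)
'c' @ 4: {1,3,4,5}  (accept∈set)
'e' @ 5: {1,3,4,5}  (accept∈set)
'e' @ 6: {1,3,4,5}  (accept∈set)
'c' @ 7: {1,3,4,5}  (accept∈set)
'e' @ 8: {1,3,4,5}  (accept∈set)
after full input: {1,3,4,5}  (accept=1 in)

Answer: ACCEPT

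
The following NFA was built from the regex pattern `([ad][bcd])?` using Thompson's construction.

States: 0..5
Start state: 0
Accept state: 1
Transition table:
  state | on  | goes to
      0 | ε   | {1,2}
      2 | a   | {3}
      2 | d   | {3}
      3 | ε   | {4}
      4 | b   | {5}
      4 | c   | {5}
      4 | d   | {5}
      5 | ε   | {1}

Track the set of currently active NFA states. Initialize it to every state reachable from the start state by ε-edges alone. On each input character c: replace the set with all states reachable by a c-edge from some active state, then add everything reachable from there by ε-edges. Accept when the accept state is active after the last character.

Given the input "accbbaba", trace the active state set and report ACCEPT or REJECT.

Answer: REJECT

Trace:
S₀ = ε-closure({0}) = {0,1,2}
'a' @ 1: {3,4}
'c' @ 2: {1,5}  (accept∈set)
'c' @ 3: {}  — state set empty
rest 'bbaba' ignored (set empty)
after full input: {}  (accept=1 not in)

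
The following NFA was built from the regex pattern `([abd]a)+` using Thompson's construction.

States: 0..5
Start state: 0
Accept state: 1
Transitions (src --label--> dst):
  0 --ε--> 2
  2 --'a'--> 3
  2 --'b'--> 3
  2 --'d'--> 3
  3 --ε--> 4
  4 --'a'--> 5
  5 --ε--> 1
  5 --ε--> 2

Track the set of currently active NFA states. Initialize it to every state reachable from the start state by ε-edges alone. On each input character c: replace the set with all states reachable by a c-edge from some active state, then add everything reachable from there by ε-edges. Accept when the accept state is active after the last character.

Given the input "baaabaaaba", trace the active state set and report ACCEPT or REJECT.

S₀ = ε-closure({0}) = {0,2}
'b' @ 1: {3,4}
'a' @ 2: {1,2,5}  [accepting]
'a' @ 3: {3,4}
'a' @ 4: {1,2,5}  [accepting]
'b' @ 5: {3,4}
'a' @ 6: {1,2,5}  [accepting]
'a' @ 7: {3,4}
'a' @ 8: {1,2,5}  [accepting]
'b' @ 9: {3,4}
'a' @ 10: {1,2,5}  [accepting]
after full input: {1,2,5}  (accept=1 in)

Answer: ACCEPT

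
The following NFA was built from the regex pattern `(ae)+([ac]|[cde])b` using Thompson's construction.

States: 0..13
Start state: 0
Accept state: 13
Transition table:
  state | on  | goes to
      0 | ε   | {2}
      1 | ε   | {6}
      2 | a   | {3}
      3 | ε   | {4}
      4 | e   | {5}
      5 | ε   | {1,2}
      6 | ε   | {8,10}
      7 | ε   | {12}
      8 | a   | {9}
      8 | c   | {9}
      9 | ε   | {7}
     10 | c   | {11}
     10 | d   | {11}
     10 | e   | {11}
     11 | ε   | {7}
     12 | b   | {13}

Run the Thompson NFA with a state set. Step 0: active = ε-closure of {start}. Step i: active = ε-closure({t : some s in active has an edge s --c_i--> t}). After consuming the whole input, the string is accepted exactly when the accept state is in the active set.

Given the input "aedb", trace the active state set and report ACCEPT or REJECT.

Answer: ACCEPT

Steps:
start: ε-closure({0}) = {0,2}
'a' @ 1: {3,4}
'e' @ 2: {1,2,5,6,8,10}
'd' @ 3: {7,11,12}
'b' @ 4: {13}  (accept∈set)
final: {13}; accept 13 in set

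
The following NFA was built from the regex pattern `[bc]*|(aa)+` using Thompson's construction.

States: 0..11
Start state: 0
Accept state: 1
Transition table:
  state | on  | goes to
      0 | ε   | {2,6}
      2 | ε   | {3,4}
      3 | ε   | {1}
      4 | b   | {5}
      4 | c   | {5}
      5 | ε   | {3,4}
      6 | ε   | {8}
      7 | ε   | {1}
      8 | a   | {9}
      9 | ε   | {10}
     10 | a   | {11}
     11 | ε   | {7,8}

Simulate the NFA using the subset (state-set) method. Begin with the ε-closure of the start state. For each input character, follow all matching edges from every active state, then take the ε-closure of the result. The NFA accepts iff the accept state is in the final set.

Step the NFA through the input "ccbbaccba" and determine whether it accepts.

initial (ε-close {0}): {0,1,2,3,4,6,8}
'c' @ 1: {1,3,4,5}  [accepting]
'c' @ 2: {1,3,4,5}  [accepting]
'b' @ 3: {1,3,4,5}  [accepting]
'b' @ 4: {1,3,4,5}  [accepting]
'a' @ 5: {}  — state set empty
rest 'ccba' ignored (set empty)
end set {} — state 1 not in

Answer: REJECT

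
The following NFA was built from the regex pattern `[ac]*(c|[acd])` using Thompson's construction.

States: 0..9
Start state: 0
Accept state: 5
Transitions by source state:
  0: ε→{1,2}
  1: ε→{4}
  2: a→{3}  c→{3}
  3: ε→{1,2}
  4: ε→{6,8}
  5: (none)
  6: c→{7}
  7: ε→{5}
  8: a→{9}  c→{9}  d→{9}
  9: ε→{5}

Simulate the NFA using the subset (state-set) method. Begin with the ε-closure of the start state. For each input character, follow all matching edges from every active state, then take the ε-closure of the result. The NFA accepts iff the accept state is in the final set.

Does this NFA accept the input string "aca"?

Answer: ACCEPT

Trace:
initial (ε-close {0}): {0,1,2,4,6,8}
'a' @ 1: {1,2,3,4,5,6,8,9}  [accepting]
'c' @ 2: {1,2,3,4,5,6,7,8,9}  [accepting]
'a' @ 3: {1,2,3,4,5,6,8,9}  [accepting]
final: {1,2,3,4,5,6,8,9}; accept 5 in set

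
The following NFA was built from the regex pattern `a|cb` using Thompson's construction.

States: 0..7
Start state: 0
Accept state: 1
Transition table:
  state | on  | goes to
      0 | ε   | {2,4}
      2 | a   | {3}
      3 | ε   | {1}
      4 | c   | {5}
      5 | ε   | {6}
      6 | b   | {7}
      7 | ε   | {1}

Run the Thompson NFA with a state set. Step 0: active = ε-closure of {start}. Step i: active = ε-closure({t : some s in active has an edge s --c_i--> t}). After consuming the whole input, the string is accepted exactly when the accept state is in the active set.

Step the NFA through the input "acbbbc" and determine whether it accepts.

Answer: REJECT

Derivation:
start: ε-closure({0}) = {0,2,4}
'a' @ 1: {1,3}  ✓accept
'c' @ 2: {}  — no active states
rest 'bbbc' ignored (set empty)
end set {} — state 1 not in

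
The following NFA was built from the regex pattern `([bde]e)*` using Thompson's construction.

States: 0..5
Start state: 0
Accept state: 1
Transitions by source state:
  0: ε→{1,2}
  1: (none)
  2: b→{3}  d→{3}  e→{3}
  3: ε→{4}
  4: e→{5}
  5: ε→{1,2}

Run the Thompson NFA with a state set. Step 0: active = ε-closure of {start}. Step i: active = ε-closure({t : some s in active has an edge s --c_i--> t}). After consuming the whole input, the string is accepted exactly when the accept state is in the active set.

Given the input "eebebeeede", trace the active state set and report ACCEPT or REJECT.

S₀ = ε-closure({0}) = {0,1,2}
'e' @ 1: {3,4}
'e' @ 2: {1,2,5}  (accept∈set)
'b' @ 3: {3,4}
'e' @ 4: {1,2,5}  (accept∈set)
'b' @ 5: {3,4}
'e' @ 6: {1,2,5}  (accept∈set)
'e' @ 7: {3,4}
'e' @ 8: {1,2,5}  (accept∈set)
'd' @ 9: {3,4}
'e' @ 10: {1,2,5}  (accept∈set)
after full input: {1,2,5}  (accept=1 in)

Answer: ACCEPT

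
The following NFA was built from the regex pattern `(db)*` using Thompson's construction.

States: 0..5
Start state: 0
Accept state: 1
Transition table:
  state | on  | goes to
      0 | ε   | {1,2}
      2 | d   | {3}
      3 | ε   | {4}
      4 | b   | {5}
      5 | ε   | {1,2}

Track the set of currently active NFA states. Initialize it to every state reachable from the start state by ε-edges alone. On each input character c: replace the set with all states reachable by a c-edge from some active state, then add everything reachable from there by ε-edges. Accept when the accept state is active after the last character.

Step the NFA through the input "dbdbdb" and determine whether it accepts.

S₀ = ε-closure({0}) = {0,1,2}
'd' @ 1: {3,4}
'b' @ 2: {1,2,5}  [accepting]
'd' @ 3: {3,4}
'b' @ 4: {1,2,5}  [accepting]
'd' @ 5: {3,4}
'b' @ 6: {1,2,5}  [accepting]
final: {1,2,5}; accept 1 in set

Answer: ACCEPT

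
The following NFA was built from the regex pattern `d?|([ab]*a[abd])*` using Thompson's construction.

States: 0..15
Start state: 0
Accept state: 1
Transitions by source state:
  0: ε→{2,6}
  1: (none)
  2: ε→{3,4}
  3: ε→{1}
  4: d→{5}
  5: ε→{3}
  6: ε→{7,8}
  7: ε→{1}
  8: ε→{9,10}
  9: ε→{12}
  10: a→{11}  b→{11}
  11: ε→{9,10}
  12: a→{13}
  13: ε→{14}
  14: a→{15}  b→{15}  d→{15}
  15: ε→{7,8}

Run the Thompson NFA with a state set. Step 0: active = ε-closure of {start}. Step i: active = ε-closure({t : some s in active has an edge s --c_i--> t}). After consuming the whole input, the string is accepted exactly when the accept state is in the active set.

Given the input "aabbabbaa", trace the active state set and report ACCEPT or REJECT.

start: ε-closure({0}) = {0,1,2,3,4,6,7,8,9,10,12}
'a' @ 1: {9,10,11,12,13,14}
'a' @ 2: {1,7,8,9,10,11,12,13,14,15}  ✓accept
'b' @ 3: {1,7,8,9,10,11,12,15}  ✓accept
'b' @ 4: {9,10,11,12}
'a' @ 5: {9,10,11,12,13,14}
'b' @ 6: {1,7,8,9,10,11,12,15}  ✓accept
'b' @ 7: {9,10,11,12}
'a' @ 8: {9,10,11,12,13,14}
'a' @ 9: {1,7,8,9,10,11,12,13,14,15}  ✓accept
final: {1,7,8,9,10,11,12,13,14,15}; accept 1 in set

Answer: ACCEPT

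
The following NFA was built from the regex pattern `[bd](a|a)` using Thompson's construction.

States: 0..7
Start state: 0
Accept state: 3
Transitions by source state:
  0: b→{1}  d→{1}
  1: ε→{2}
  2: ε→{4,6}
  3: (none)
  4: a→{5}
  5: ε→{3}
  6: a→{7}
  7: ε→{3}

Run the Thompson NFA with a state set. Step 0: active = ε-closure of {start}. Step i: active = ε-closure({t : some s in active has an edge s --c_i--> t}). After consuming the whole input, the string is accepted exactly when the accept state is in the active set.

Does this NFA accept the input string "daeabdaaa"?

initial (ε-close {0}): {0}
'd' @ 1: {1,2,4,6}
'a' @ 2: {3,5,7}  ✓accept
'e' @ 3: {}  — state set empty
rest 'abdaaa' ignored (set empty)
final: {}; accept 3 not in set

Answer: REJECT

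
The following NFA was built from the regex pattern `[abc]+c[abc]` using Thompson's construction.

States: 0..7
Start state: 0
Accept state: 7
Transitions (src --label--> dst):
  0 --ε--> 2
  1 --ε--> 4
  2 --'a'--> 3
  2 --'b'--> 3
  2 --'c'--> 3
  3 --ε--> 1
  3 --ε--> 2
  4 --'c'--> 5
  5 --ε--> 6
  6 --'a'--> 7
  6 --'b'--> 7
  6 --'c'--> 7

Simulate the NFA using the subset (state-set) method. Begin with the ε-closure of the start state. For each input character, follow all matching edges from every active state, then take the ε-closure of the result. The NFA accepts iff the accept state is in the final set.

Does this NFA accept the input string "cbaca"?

Answer: ACCEPT

Trace:
start: ε-closure({0}) = {0,2}
'c' @ 1: {1,2,3,4}
'b' @ 2: {1,2,3,4}
'a' @ 3: {1,2,3,4}
'c' @ 4: {1,2,3,4,5,6}
'a' @ 5: {1,2,3,4,7}  ✓accept
final: {1,2,3,4,7}; accept 7 in set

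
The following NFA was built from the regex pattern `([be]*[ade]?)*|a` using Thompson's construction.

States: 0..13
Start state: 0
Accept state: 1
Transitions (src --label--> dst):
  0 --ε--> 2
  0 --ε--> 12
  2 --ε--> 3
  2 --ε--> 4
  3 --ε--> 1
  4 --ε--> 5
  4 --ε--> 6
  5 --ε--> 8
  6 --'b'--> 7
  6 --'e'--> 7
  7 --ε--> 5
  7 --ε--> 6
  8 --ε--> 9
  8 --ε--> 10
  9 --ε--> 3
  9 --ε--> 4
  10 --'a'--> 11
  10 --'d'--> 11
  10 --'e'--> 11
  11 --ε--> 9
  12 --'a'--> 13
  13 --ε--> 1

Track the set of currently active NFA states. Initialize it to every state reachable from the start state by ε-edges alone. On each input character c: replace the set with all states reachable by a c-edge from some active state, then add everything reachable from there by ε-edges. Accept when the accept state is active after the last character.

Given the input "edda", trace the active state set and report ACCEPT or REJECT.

S₀ = ε-closure({0}) = {0,1,2,3,4,5,6,8,9,10,12}
'e' @ 1: {1,3,4,5,6,7,8,9,10,11}  [accepting]
'd' @ 2: {1,3,4,5,6,8,9,10,11}  [accepting]
'd' @ 3: {1,3,4,5,6,8,9,10,11}  [accepting]
'a' @ 4: {1,3,4,5,6,8,9,10,11}  [accepting]
final: {1,3,4,5,6,8,9,10,11}; accept 1 in set

Answer: ACCEPT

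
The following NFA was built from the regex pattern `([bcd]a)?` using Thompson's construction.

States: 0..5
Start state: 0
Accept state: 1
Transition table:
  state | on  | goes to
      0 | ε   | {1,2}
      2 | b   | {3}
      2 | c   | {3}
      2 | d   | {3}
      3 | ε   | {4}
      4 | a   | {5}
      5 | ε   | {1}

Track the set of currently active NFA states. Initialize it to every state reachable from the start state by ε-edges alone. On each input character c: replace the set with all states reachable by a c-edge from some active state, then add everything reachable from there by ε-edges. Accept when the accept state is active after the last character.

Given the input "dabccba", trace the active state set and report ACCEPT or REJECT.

Answer: REJECT

Steps:
start: ε-closure({0}) = {0,1,2}
'd' @ 1: {3,4}
'a' @ 2: {1,5}  (accept∈set)
'b' @ 3: {}  — state set empty
rest 'ccba' ignored (set empty)
final: {}; accept 1 not in set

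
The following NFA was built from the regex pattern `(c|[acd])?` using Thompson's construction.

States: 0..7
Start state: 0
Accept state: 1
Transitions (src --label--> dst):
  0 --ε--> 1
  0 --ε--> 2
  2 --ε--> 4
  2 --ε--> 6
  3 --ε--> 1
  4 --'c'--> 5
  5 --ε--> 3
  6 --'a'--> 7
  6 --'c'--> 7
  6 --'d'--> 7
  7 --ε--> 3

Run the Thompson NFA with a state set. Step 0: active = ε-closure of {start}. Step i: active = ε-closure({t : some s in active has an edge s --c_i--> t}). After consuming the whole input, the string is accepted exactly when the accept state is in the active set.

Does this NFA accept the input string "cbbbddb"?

start: ε-closure({0}) = {0,1,2,4,6}
'c' @ 1: {1,3,5,7}  [accepting]
'b' @ 2: {}  — no active states
rest 'bbddb' ignored (set empty)
end set {} — state 1 not in

Answer: REJECT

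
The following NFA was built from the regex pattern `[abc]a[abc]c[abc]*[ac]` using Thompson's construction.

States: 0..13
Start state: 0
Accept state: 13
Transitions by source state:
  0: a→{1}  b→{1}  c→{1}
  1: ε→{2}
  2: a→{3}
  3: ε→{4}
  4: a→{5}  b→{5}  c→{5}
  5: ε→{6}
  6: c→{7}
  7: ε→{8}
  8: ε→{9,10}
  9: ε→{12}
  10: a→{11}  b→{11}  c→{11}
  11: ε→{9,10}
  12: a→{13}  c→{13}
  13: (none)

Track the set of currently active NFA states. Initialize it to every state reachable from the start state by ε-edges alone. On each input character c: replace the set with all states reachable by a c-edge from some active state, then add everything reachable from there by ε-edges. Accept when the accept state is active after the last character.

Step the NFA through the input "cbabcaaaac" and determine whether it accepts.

Answer: REJECT

Derivation:
initial (ε-close {0}): {0}
'c' @ 1: {1,2}
'b' @ 2: {}  — no active states
rest 'abcaaaac' ignored (set empty)
final: {}; accept 13 not in set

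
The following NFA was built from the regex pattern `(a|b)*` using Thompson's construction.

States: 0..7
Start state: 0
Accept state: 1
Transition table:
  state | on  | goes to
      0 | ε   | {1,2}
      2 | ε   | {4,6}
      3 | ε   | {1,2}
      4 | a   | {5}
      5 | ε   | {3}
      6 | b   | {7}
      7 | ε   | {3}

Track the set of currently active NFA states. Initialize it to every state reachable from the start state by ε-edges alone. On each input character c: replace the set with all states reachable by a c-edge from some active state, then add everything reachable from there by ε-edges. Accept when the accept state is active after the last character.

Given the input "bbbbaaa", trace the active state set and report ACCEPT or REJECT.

initial (ε-close {0}): {0,1,2,4,6}
'b' @ 1: {1,2,3,4,6,7}  ✓accept
'b' @ 2: {1,2,3,4,6,7}  ✓accept
'b' @ 3: {1,2,3,4,6,7}  ✓accept
'b' @ 4: {1,2,3,4,6,7}  ✓accept
'a' @ 5: {1,2,3,4,5,6}  ✓accept
'a' @ 6: {1,2,3,4,5,6}  ✓accept
'a' @ 7: {1,2,3,4,5,6}  ✓accept
after full input: {1,2,3,4,5,6}  (accept=1 in)

Answer: ACCEPT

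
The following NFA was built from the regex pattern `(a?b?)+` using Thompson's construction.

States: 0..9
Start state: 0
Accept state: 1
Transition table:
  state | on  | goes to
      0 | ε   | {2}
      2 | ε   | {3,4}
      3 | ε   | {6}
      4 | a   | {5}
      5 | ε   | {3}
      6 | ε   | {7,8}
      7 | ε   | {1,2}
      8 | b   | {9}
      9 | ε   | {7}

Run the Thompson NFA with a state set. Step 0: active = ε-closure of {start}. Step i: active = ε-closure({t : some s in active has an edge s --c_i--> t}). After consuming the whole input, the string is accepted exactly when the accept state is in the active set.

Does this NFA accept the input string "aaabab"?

S₀ = ε-closure({0}) = {0,1,2,3,4,6,7,8}
'a' @ 1: {1,2,3,4,5,6,7,8}  ✓accept
'a' @ 2: {1,2,3,4,5,6,7,8}  ✓accept
'a' @ 3: {1,2,3,4,5,6,7,8}  ✓accept
'b' @ 4: {1,2,3,4,6,7,8,9}  ✓accept
'a' @ 5: {1,2,3,4,5,6,7,8}  ✓accept
'b' @ 6: {1,2,3,4,6,7,8,9}  ✓accept
final: {1,2,3,4,6,7,8,9}; accept 1 in set

Answer: ACCEPT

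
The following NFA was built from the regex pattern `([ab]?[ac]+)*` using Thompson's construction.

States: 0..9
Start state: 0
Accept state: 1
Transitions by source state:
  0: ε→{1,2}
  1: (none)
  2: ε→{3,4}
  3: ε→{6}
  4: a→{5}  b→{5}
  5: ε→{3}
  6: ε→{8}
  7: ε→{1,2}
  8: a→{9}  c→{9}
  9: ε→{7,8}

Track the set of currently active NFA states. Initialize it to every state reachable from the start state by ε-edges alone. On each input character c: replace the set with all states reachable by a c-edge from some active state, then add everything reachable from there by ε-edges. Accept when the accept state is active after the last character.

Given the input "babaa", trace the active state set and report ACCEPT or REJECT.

Answer: ACCEPT

Trace:
initial (ε-close {0}): {0,1,2,3,4,6,8}
'b' @ 1: {3,5,6,8}
'a' @ 2: {1,2,3,4,6,7,8,9}  (accept∈set)
'b' @ 3: {3,5,6,8}
'a' @ 4: {1,2,3,4,6,7,8,9}  (accept∈set)
'a' @ 5: {1,2,3,4,5,6,7,8,9}  (accept∈set)
final: {1,2,3,4,5,6,7,8,9}; accept 1 in set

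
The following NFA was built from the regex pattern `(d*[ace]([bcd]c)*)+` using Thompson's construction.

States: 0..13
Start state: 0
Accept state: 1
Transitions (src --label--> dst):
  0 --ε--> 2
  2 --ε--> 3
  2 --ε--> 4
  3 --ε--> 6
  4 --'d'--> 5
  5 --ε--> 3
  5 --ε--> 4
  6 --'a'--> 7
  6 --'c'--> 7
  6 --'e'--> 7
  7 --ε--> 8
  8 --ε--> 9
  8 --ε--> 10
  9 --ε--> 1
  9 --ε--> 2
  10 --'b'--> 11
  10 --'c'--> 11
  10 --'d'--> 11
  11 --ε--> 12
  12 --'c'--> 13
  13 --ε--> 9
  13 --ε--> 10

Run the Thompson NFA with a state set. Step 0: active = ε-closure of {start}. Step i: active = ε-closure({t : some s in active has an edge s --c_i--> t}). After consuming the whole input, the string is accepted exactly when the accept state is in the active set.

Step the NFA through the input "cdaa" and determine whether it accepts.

Answer: ACCEPT

Trace:
S₀ = ε-closure({0}) = {0,2,3,4,6}
'c' @ 1: {1,2,3,4,6,7,8,9,10}  ✓accept
'd' @ 2: {3,4,5,6,11,12}
'a' @ 3: {1,2,3,4,6,7,8,9,10}  ✓accept
'a' @ 4: {1,2,3,4,6,7,8,9,10}  ✓accept
end set {1,2,3,4,6,7,8,9,10} — state 1 in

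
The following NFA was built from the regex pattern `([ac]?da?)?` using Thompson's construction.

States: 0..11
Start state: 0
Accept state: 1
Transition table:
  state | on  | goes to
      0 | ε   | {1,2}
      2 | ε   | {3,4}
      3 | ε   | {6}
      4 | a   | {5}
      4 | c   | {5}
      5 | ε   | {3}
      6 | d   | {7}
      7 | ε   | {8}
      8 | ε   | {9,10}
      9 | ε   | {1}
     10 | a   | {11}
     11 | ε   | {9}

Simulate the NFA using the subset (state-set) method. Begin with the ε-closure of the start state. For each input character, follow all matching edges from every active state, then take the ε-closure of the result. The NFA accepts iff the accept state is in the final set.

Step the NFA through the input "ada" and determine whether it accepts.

S₀ = ε-closure({0}) = {0,1,2,3,4,6}
'a' @ 1: {3,5,6}
'd' @ 2: {1,7,8,9,10}  [accepting]
'a' @ 3: {1,9,11}  [accepting]
after full input: {1,9,11}  (accept=1 in)

Answer: ACCEPT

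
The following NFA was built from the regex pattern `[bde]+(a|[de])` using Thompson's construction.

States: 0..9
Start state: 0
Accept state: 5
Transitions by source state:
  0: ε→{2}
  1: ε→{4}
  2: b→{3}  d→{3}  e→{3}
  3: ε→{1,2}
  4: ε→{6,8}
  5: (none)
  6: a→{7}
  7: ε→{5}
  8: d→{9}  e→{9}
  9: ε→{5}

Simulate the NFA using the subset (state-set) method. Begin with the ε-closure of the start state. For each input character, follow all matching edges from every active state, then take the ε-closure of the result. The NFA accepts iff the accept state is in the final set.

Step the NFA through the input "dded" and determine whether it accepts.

Answer: ACCEPT

Steps:
initial (ε-close {0}): {0,2}
'd' @ 1: {1,2,3,4,6,8}
'd' @ 2: {1,2,3,4,5,6,8,9}  (accept∈set)
'e' @ 3: {1,2,3,4,5,6,8,9}  (accept∈set)
'd' @ 4: {1,2,3,4,5,6,8,9}  (accept∈set)
final: {1,2,3,4,5,6,8,9}; accept 5 in set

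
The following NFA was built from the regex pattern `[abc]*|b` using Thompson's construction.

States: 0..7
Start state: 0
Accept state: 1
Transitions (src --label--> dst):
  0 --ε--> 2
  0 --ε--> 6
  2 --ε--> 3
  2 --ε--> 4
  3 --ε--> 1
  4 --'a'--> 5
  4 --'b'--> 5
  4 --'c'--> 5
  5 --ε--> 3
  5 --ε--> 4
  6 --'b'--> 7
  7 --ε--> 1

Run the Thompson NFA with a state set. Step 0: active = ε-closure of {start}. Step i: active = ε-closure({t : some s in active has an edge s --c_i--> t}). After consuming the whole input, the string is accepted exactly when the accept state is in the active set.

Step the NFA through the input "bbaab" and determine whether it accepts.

Answer: ACCEPT

Steps:
initial (ε-close {0}): {0,1,2,3,4,6}
'b' @ 1: {1,3,4,5,7}  ✓accept
'b' @ 2: {1,3,4,5}  ✓accept
'a' @ 3: {1,3,4,5}  ✓accept
'a' @ 4: {1,3,4,5}  ✓accept
'b' @ 5: {1,3,4,5}  ✓accept
after full input: {1,3,4,5}  (accept=1 in)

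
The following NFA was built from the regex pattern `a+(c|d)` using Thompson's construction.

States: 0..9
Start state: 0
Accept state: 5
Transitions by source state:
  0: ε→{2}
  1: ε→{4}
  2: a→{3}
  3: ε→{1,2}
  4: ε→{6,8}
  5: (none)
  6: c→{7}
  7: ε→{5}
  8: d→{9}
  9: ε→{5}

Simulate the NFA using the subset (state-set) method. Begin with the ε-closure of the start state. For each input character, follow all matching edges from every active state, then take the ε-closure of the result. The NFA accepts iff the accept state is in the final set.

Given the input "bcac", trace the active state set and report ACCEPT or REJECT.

Answer: REJECT

Derivation:
start: ε-closure({0}) = {0,2}
'b' @ 1: {}  — no active states
rest 'cac' ignored (set empty)
final: {}; accept 5 not in set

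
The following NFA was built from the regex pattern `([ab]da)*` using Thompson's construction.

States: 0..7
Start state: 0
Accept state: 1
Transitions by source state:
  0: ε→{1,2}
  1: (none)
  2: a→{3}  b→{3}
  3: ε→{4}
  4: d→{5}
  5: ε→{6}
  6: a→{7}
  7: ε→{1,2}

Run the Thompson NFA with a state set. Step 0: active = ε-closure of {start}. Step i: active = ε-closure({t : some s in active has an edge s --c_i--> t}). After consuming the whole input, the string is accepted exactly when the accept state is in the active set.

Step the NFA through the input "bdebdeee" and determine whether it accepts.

Answer: REJECT

Trace:
start: ε-closure({0}) = {0,1,2}
'b' @ 1: {3,4}
'd' @ 2: {5,6}
'e' @ 3: {}  — no active states
rest 'bdeee' ignored (set empty)
final: {}; accept 1 not in set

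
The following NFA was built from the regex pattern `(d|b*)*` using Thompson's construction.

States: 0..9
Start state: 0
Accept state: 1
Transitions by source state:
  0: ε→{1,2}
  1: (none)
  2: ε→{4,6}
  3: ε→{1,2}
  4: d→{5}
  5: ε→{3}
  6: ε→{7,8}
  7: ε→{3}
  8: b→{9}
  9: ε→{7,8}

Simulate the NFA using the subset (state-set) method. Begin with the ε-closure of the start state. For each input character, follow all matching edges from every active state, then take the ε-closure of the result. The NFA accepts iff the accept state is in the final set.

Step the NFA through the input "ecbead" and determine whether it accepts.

Answer: REJECT

Steps:
start: ε-closure({0}) = {0,1,2,3,4,6,7,8}
'e' @ 1: {}  — no active states
rest 'cbead' ignored (set empty)
end set {} — state 1 not in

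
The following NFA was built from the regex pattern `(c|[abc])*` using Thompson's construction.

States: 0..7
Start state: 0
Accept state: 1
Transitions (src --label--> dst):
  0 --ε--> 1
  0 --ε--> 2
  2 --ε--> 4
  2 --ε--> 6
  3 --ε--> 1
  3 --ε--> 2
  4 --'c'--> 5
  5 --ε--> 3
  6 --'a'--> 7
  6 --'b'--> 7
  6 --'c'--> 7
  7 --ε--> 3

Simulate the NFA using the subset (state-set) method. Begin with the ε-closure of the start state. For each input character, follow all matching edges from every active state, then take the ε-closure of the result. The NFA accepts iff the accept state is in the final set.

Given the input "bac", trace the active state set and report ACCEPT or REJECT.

S₀ = ε-closure({0}) = {0,1,2,4,6}
'b' @ 1: {1,2,3,4,6,7}  (accept∈set)
'a' @ 2: {1,2,3,4,6,7}  (accept∈set)
'c' @ 3: {1,2,3,4,5,6,7}  (accept∈set)
final: {1,2,3,4,5,6,7}; accept 1 in set

Answer: ACCEPT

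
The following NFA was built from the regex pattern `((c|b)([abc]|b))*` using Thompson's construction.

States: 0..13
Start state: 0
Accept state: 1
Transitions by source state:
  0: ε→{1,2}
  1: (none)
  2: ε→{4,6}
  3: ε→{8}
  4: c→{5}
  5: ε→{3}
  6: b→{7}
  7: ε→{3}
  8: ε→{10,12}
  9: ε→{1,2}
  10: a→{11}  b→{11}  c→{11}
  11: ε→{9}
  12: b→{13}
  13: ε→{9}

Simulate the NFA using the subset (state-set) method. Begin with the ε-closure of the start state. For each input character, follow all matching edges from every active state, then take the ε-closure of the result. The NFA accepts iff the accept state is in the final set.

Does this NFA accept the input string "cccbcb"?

initial (ε-close {0}): {0,1,2,4,6}
'c' @ 1: {3,5,8,10,12}
'c' @ 2: {1,2,4,6,9,11}  ✓accept
'c' @ 3: {3,5,8,10,12}
'b' @ 4: {1,2,4,6,9,11,13}  ✓accept
'c' @ 5: {3,5,8,10,12}
'b' @ 6: {1,2,4,6,9,11,13}  ✓accept
end set {1,2,4,6,9,11,13} — state 1 in

Answer: ACCEPT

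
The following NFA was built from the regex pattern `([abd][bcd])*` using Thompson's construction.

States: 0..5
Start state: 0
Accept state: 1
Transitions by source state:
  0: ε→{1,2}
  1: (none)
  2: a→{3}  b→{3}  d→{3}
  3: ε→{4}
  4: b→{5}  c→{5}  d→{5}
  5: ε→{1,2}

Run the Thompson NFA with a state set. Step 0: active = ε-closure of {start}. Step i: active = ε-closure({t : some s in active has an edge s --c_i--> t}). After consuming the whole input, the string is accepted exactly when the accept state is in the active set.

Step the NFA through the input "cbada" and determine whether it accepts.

Answer: REJECT

Trace:
start: ε-closure({0}) = {0,1,2}
'c' @ 1: {}  — state set empty
rest 'bada' ignored (set empty)
final: {}; accept 1 not in set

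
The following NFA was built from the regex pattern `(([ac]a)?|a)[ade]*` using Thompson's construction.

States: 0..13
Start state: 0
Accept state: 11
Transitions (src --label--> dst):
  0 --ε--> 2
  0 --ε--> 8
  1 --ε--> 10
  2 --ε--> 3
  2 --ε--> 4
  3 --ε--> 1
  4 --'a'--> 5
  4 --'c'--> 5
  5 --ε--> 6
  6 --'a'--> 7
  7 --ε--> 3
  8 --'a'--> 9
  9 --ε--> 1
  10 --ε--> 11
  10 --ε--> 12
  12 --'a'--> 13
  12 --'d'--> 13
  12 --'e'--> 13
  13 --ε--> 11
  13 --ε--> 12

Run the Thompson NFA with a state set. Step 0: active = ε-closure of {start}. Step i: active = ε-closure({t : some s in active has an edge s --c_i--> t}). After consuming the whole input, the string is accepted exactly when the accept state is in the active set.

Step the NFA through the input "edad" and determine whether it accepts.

S₀ = ε-closure({0}) = {0,1,2,3,4,8,10,11,12}
'e' @ 1: {11,12,13}  [accepting]
'd' @ 2: {11,12,13}  [accepting]
'a' @ 3: {11,12,13}  [accepting]
'd' @ 4: {11,12,13}  [accepting]
end set {11,12,13} — state 11 in

Answer: ACCEPT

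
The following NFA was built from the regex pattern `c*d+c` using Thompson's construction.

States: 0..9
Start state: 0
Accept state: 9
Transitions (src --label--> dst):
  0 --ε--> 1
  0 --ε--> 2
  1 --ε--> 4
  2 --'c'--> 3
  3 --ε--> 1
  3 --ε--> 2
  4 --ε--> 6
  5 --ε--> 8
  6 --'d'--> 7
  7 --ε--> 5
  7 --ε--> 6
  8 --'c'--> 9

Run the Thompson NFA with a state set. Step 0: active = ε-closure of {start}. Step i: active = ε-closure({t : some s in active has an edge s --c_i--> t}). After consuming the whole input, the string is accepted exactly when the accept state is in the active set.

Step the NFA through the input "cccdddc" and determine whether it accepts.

Answer: ACCEPT

Trace:
S₀ = ε-closure({0}) = {0,1,2,4,6}
'c' @ 1: {1,2,3,4,6}
'c' @ 2: {1,2,3,4,6}
'c' @ 3: {1,2,3,4,6}
'd' @ 4: {5,6,7,8}
'd' @ 5: {5,6,7,8}
'd' @ 6: {5,6,7,8}
'c' @ 7: {9}  ✓accept
final: {9}; accept 9 in set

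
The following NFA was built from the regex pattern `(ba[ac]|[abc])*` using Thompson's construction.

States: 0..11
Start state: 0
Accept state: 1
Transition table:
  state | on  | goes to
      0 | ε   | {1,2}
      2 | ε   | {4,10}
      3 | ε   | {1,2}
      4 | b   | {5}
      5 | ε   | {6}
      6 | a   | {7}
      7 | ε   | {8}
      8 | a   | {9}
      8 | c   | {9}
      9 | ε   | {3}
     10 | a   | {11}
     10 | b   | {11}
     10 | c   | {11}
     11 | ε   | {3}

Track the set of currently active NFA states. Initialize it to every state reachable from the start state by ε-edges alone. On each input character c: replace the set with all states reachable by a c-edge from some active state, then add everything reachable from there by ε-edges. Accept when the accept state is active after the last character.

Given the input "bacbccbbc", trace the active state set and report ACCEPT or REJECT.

S₀ = ε-closure({0}) = {0,1,2,4,10}
'b' @ 1: {1,2,3,4,5,6,10,11}  [accepting]
'a' @ 2: {1,2,3,4,7,8,10,11}  [accepting]
'c' @ 3: {1,2,3,4,9,10,11}  [accepting]
'b' @ 4: {1,2,3,4,5,6,10,11}  [accepting]
'c' @ 5: {1,2,3,4,10,11}  [accepting]
'c' @ 6: {1,2,3,4,10,11}  [accepting]
'b' @ 7: {1,2,3,4,5,6,10,11}  [accepting]
'b' @ 8: {1,2,3,4,5,6,10,11}  [accepting]
'c' @ 9: {1,2,3,4,10,11}  [accepting]
end set {1,2,3,4,10,11} — state 1 in

Answer: ACCEPT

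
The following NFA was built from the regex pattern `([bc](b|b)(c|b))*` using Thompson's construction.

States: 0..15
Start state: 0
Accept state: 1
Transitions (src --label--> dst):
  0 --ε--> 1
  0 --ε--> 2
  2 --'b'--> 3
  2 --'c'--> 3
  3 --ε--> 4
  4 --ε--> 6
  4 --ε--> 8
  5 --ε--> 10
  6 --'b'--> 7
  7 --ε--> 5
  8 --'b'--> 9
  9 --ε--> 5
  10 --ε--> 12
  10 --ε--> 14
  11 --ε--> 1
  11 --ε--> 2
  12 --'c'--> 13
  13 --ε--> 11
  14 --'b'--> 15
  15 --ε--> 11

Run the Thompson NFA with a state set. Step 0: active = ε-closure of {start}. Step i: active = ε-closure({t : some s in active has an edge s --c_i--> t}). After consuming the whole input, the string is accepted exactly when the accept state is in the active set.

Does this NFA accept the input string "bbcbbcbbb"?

start: ε-closure({0}) = {0,1,2}
'b' @ 1: {3,4,6,8}
'b' @ 2: {5,7,9,10,12,14}
'c' @ 3: {1,2,11,13}  [accepting]
'b' @ 4: {3,4,6,8}
'b' @ 5: {5,7,9,10,12,14}
'c' @ 6: {1,2,11,13}  [accepting]
'b' @ 7: {3,4,6,8}
'b' @ 8: {5,7,9,10,12,14}
'b' @ 9: {1,2,11,15}  [accepting]
after full input: {1,2,11,15}  (accept=1 in)

Answer: ACCEPT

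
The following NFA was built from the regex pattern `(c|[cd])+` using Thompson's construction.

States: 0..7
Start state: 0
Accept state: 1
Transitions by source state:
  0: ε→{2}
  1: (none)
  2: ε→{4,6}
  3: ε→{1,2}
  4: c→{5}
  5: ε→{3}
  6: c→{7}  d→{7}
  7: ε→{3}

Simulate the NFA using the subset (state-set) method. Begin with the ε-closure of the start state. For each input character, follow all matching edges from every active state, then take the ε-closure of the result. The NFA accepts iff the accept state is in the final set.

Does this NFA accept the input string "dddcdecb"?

Answer: REJECT

Derivation:
start: ε-closure({0}) = {0,2,4,6}
'd' @ 1: {1,2,3,4,6,7}  [accepting]
'd' @ 2: {1,2,3,4,6,7}  [accepting]
'd' @ 3: {1,2,3,4,6,7}  [accepting]
'c' @ 4: {1,2,3,4,5,6,7}  [accepting]
'd' @ 5: {1,2,3,4,6,7}  [accepting]
'e' @ 6: {}  — state set empty
rest 'cb' ignored (set empty)
end set {} — state 1 not in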